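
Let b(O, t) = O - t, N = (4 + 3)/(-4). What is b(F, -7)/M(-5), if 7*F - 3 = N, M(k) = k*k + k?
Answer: 201/560 ≈ 0.35893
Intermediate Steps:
M(k) = k + k**2 (M(k) = k**2 + k = k + k**2)
N = -7/4 (N = 7*(-1/4) = -7/4 ≈ -1.7500)
F = 5/28 (F = 3/7 + (1/7)*(-7/4) = 3/7 - 1/4 = 5/28 ≈ 0.17857)
b(F, -7)/M(-5) = (5/28 - 1*(-7))/((-5*(1 - 5))) = (5/28 + 7)/((-5*(-4))) = (201/28)/20 = (1/20)*(201/28) = 201/560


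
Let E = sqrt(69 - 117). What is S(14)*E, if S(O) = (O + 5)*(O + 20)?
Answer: 2584*I*sqrt(3) ≈ 4475.6*I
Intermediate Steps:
S(O) = (5 + O)*(20 + O)
E = 4*I*sqrt(3) (E = sqrt(-48) = 4*I*sqrt(3) ≈ 6.9282*I)
S(14)*E = (100 + 14**2 + 25*14)*(4*I*sqrt(3)) = (100 + 196 + 350)*(4*I*sqrt(3)) = 646*(4*I*sqrt(3)) = 2584*I*sqrt(3)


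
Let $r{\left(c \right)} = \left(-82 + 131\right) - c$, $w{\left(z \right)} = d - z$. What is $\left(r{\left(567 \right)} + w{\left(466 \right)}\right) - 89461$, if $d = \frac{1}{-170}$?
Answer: $- \frac{15375651}{170} \approx -90445.0$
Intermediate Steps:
$d = - \frac{1}{170} \approx -0.0058824$
$w{\left(z \right)} = - \frac{1}{170} - z$
$r{\left(c \right)} = 49 - c$
$\left(r{\left(567 \right)} + w{\left(466 \right)}\right) - 89461 = \left(\left(49 - 567\right) - \frac{79221}{170}\right) - 89461 = \left(-518 - \frac{79221}{170}\right) - 89461 = - \frac{167281}{170} - 89461 = - \frac{15375651}{170}$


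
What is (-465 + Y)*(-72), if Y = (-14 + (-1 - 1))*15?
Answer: 50760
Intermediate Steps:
Y = -240 (Y = (-14 - 2)*15 = -16*15 = -240)
(-465 + Y)*(-72) = (-465 - 240)*(-72) = -705*(-72) = 50760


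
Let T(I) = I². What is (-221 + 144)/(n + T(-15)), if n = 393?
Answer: -77/618 ≈ -0.12460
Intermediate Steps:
(-221 + 144)/(n + T(-15)) = (-221 + 144)/(393 + (-15)²) = -77/(393 + 225) = -77/618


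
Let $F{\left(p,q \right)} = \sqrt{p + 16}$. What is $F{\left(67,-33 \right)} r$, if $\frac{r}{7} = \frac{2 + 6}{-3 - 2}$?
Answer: $- \frac{56 \sqrt{83}}{5} \approx -102.04$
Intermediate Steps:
$F{\left(p,q \right)} = \sqrt{16 + p}$
$r = - \frac{56}{5}$ ($r = 7 \frac{2 + 6}{-3 - 2} = 7 \frac{8}{-5} = 7 \cdot 8 \left(- \frac{1}{5}\right) = 7 \left(- \frac{8}{5}\right) = - \frac{56}{5} \approx -11.2$)
$F{\left(67,-33 \right)} r = \sqrt{16 + 67} \left(- \frac{56}{5}\right) = \sqrt{83} \left(- \frac{56}{5}\right) = - \frac{56 \sqrt{83}}{5}$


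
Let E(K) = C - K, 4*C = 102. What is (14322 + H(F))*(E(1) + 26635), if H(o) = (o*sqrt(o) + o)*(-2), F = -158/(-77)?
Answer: 4198787463/11 - 1203486*sqrt(12166)/847 ≈ 3.8155e+8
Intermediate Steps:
F = 158/77 (F = -158*(-1/77) = 158/77 ≈ 2.0519)
C = 51/2 (C = (1/4)*102 = 51/2 ≈ 25.500)
E(K) = 51/2 - K
H(o) = -2*o - 2*o**(3/2) (H(o) = (o**(3/2) + o)*(-2) = (o + o**(3/2))*(-2) = -2*o - 2*o**(3/2))
(14322 + H(F))*(E(1) + 26635) = (14322 + (-2*158/77 - 316*sqrt(12166)/5929))*((51/2 - 1*1) + 26635) = (14322 + (-316/77 - 316*sqrt(12166)/5929))*((51/2 - 1) + 26635) = (14322 + (-316/77 - 316*sqrt(12166)/5929))*(49/2 + 26635) = (1102478/77 - 316*sqrt(12166)/5929)*(53319/2) = 4198787463/11 - 1203486*sqrt(12166)/847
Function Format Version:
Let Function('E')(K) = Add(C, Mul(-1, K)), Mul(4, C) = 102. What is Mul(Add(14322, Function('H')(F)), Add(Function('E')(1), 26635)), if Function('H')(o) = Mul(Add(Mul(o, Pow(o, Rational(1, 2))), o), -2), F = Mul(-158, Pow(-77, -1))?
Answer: Add(Rational(4198787463, 11), Mul(Rational(-1203486, 847), Pow(12166, Rational(1, 2)))) ≈ 3.8155e+8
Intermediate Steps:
F = Rational(158, 77) (F = Mul(-158, Rational(-1, 77)) = Rational(158, 77) ≈ 2.0519)
C = Rational(51, 2) (C = Mul(Rational(1, 4), 102) = Rational(51, 2) ≈ 25.500)
Function('E')(K) = Add(Rational(51, 2), Mul(-1, K))
Function('H')(o) = Add(Mul(-2, o), Mul(-2, Pow(o, Rational(3, 2)))) (Function('H')(o) = Mul(Add(Pow(o, Rational(3, 2)), o), -2) = Mul(Add(o, Pow(o, Rational(3, 2))), -2) = Add(Mul(-2, o), Mul(-2, Pow(o, Rational(3, 2)))))
Mul(Add(14322, Function('H')(F)), Add(Function('E')(1), 26635)) = Mul(Add(14322, Add(Mul(-2, Rational(158, 77)), Mul(-2, Pow(Rational(158, 77), Rational(3, 2))))), Add(Add(Rational(51, 2), Mul(-1, 1)), 26635)) = Mul(Add(14322, Add(Rational(-316, 77), Mul(-2, Mul(Rational(158, 5929), Pow(12166, Rational(1, 2)))))), Add(Add(Rational(51, 2), -1), 26635)) = Mul(Add(14322, Add(Rational(-316, 77), Mul(Rational(-316, 5929), Pow(12166, Rational(1, 2))))), Add(Rational(49, 2), 26635)) = Mul(Add(Rational(1102478, 77), Mul(Rational(-316, 5929), Pow(12166, Rational(1, 2)))), Rational(53319, 2)) = Add(Rational(4198787463, 11), Mul(Rational(-1203486, 847), Pow(12166, Rational(1, 2))))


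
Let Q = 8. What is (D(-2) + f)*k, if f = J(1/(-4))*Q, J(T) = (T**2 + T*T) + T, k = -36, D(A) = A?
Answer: 108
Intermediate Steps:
J(T) = T + 2*T**2 (J(T) = (T**2 + T**2) + T = 2*T**2 + T = T + 2*T**2)
f = -1 (f = ((1/(-4))*(1 + 2*(1/(-4))))*8 = ((1*(-1/4))*(1 + 2*(1*(-1/4))))*8 = -(1 + 2*(-1/4))/4*8 = -(1 - 1/2)/4*8 = -1/4*1/2*8 = -1/8*8 = -1)
(D(-2) + f)*k = (-2 - 1)*(-36) = -3*(-36) = 108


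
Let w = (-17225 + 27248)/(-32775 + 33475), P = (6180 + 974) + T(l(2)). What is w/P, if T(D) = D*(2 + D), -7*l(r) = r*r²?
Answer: 70161/35049800 ≈ 0.0020018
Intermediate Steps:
l(r) = -r³/7 (l(r) = -r*r²/7 = -r³/7)
P = 350498/49 (P = (6180 + 974) + (-⅐*2³)*(2 - ⅐*2³) = 7154 + (-⅐*8)*(2 - ⅐*8) = 7154 - 8*(2 - 8/7)/7 = 7154 - 8/7*6/7 = 7154 - 48/49 = 350498/49 ≈ 7153.0)
w = 10023/700 ≈ 14.319
w/P = 10023/(700*(350498/49)) = (10023/700)*(49/350498) = 70161/35049800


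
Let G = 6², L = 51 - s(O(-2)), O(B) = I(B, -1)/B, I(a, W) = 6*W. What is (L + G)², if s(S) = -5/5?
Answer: 7744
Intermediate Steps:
O(B) = -6/B (O(B) = (6*(-1))/B = -6/B)
s(S) = -1 (s(S) = -5*⅕ = -1)
L = 52 (L = 51 - 1*(-1) = 51 + 1 = 52)
G = 36
(L + G)² = (52 + 36)² = 88² = 7744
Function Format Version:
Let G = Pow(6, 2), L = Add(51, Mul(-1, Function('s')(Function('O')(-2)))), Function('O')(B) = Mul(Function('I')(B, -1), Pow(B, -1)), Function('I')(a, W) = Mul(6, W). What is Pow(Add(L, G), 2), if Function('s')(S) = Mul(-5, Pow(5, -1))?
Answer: 7744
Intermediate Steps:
Function('O')(B) = Mul(-6, Pow(B, -1)) (Function('O')(B) = Mul(Mul(6, -1), Pow(B, -1)) = Mul(-6, Pow(B, -1)))
Function('s')(S) = -1 (Function('s')(S) = Mul(-5, Rational(1, 5)) = -1)
L = 52 (L = Add(51, Mul(-1, -1)) = Add(51, 1) = 52)
G = 36
Pow(Add(L, G), 2) = Pow(Add(52, 36), 2) = Pow(88, 2) = 7744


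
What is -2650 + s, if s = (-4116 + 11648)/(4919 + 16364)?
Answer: -56392418/21283 ≈ -2649.6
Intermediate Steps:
s = 7532/21283 ≈ 0.35390
-2650 + s = -2650 + 7532/21283 = -56392418/21283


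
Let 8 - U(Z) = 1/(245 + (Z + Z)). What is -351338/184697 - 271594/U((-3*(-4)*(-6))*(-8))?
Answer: -70081074236296/2063988975 ≈ -33954.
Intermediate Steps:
U(Z) = 8 - 1/(245 + 2*Z) (U(Z) = 8 - 1/(245 + (Z + Z)) = 8 - 1/(245 + 2*Z))
-351338/184697 - 271594/U((-3*(-4)*(-6))*(-8)) = -351338/184697 - 271594*(245 + 2*((-3*(-4)*(-6))*(-8)))/(1959 + 16*((-3*(-4)*(-6))*(-8))) = -351338*1/184697 - 271594*(245 + 2*((12*(-6))*(-8)))/(1959 + 16*((12*(-6))*(-8))) = -351338/184697 - 271594*(245 + 2*(-72*(-8)))/(1959 + 16*(-72*(-8))) = -351338/184697 - 271594*(245 + 2*576)/(1959 + 16*576) = -351338/184697 - 271594*(245 + 1152)/(1959 + 9216) = -351338/184697 - 271594/(11175/1397) = -351338/184697 - 271594/((1/1397)*11175) = -351338/184697 - 271594/11175/1397 = -351338/184697 - 271594*1397/11175 = -351338/184697 - 379416818/11175 = -70081074236296/2063988975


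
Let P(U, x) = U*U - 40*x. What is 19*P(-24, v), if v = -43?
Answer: 43624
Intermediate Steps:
P(U, x) = U**2 - 40*x
19*P(-24, v) = 19*((-24)**2 - 40*(-43)) = 19*(576 + 1720) = 19*2296 = 43624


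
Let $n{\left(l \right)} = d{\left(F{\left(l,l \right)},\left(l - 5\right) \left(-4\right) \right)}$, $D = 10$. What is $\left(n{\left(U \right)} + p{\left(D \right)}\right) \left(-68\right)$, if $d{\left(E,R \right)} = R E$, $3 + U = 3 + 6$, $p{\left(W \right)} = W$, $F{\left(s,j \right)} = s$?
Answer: $952$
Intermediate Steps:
$U = 6$ ($U = -3 + \left(3 + 6\right) = -3 + 9 = 6$)
$d{\left(E,R \right)} = E R$
$n{\left(l \right)} = l \left(20 - 4 l\right)$ ($n{\left(l \right)} = l \left(l - 5\right) \left(-4\right) = l \left(-5 + l\right) \left(-4\right) = l \left(20 - 4 l\right)$)
$\left(n{\left(U \right)} + p{\left(D \right)}\right) \left(-68\right) = \left(4 \cdot 6 \left(5 - 6\right) + 10\right) \left(-68\right) = \left(4 \cdot 6 \left(-1\right) + 10\right) \left(-68\right) = \left(-24 + 10\right) \left(-68\right) = \left(-14\right) \left(-68\right) = 952$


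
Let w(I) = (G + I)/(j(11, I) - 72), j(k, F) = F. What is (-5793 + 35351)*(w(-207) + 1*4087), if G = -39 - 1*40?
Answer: 33712642922/279 ≈ 1.2083e+8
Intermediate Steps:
G = -79 (G = -39 - 40 = -79)
w(I) = (-79 + I)/(-72 + I) (w(I) = (-79 + I)/(I - 72) = (-79 + I)/(-72 + I))
(-5793 + 35351)*(w(-207) + 1*4087) = (-5793 + 35351)*((-79 - 207)/(-72 - 207) + 1*4087) = 29558*(-286/(-279) + 4087) = 29558*(-1/279*(-286) + 4087) = 29558*(286/279 + 4087) = 29558*(1140559/279) = 33712642922/279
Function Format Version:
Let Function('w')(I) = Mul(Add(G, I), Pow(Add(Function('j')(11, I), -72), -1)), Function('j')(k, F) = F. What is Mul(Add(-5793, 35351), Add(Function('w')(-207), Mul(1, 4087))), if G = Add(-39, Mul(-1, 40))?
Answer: Rational(33712642922, 279) ≈ 1.2083e+8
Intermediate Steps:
G = -79 (G = Add(-39, -40) = -79)
Function('w')(I) = Mul(Pow(Add(-72, I), -1), Add(-79, I)) (Function('w')(I) = Mul(Add(-79, I), Pow(Add(I, -72), -1)) = Mul(Add(-79, I), Pow(Add(-72, I), -1)) = Mul(Pow(Add(-72, I), -1), Add(-79, I)))
Mul(Add(-5793, 35351), Add(Function('w')(-207), Mul(1, 4087))) = Mul(Add(-5793, 35351), Add(Mul(Pow(Add(-72, -207), -1), Add(-79, -207)), Mul(1, 4087))) = Mul(29558, Add(Mul(Pow(-279, -1), -286), 4087)) = Mul(29558, Add(Mul(Rational(-1, 279), -286), 4087)) = Mul(29558, Add(Rational(286, 279), 4087)) = Mul(29558, Rational(1140559, 279)) = Rational(33712642922, 279)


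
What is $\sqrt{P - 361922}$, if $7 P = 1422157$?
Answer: $\frac{i \sqrt{7779079}}{7} \approx 398.44 i$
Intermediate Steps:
$P = \frac{1422157}{7}$ ($P = \frac{1}{7} \cdot 1422157 = \frac{1422157}{7} \approx 2.0317 \cdot 10^{5}$)
$\sqrt{P - 361922} = \sqrt{\frac{1422157}{7} - 361922} = \sqrt{- \frac{1111297}{7}} = \frac{i \sqrt{7779079}}{7}$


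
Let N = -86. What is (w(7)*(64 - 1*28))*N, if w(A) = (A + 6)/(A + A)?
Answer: -20124/7 ≈ -2874.9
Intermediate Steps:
w(A) = (6 + A)/(2*A) (w(A) = (6 + A)/((2*A)) = (6 + A)*(1/(2*A)) = (6 + A)/(2*A))
(w(7)*(64 - 1*28))*N = (((½)*(6 + 7)/7)*(64 - 1*28))*(-86) = (((½)*(⅐)*13)*(64 - 28))*(-86) = ((13/14)*36)*(-86) = (234/7)*(-86) = -20124/7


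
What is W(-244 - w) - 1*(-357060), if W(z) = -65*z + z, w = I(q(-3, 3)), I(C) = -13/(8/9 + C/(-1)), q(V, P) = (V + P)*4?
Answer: 371740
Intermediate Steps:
q(V, P) = 4*P + 4*V (q(V, P) = (P + V)*4 = 4*P + 4*V)
I(C) = -13/(8/9 - C) (I(C) = -13/(8*(1/9) + C*(-1)) = -13/(8/9 - C))
w = -117/8 (w = 117/(-8 + 9*(4*3 + 4*(-3))) = 117/(-8 + 9*(12 - 12)) = 117/(-8 + 9*0) = 117/(-8 + 0) = 117/(-8) = 117*(-1/8) = -117/8 ≈ -14.625)
W(z) = -64*z
W(-244 - w) - 1*(-357060) = -64*(-244 - 1*(-117/8)) - 1*(-357060) = -64*(-244 + 117/8) + 357060 = -64*(-1835/8) + 357060 = 14680 + 357060 = 371740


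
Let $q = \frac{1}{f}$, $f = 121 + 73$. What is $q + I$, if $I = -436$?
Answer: $- \frac{84583}{194} \approx -435.99$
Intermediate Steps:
$f = 194$
$q = \frac{1}{194} \approx 0.0051546$
$q + I = \frac{1}{194} - 436 = - \frac{84583}{194}$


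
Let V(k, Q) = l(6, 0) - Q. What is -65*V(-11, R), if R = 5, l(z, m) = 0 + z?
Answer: -65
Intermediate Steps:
l(z, m) = z
V(k, Q) = 6 - Q
-65*V(-11, R) = -65*(6 - 1*5) = -65*(6 - 5) = -65*1 = -65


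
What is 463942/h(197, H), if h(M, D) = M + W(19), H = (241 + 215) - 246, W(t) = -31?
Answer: 231971/83 ≈ 2794.8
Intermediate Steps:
H = 210 (H = 456 - 246 = 210)
h(M, D) = -31 + M (h(M, D) = M - 31 = -31 + M)
463942/h(197, H) = 463942/(-31 + 197) = 463942/166 = 463942*(1/166) = 231971/83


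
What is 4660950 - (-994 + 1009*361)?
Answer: 4297695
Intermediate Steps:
4660950 - (-994 + 1009*361) = 4660950 - (-994 + 364249) = 4660950 - 1*363255 = 4660950 - 363255 = 4297695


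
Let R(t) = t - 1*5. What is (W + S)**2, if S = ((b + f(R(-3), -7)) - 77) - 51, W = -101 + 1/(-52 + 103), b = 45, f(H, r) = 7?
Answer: 81468676/2601 ≈ 31322.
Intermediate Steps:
R(t) = -5 + t (R(t) = t - 5 = -5 + t)
W = -5150/51 (W = -101 + 1/51 = -5150/51 ≈ -100.98)
S = -76 (S = ((45 + 7) - 77) - 51 = (52 - 77) - 51 = -25 - 51 = -76)
(W + S)**2 = (-5150/51 - 76)**2 = (-9026/51)**2 = 81468676/2601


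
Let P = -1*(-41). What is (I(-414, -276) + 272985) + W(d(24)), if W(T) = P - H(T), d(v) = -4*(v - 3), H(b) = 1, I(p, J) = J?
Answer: 272749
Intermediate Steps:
d(v) = 12 - 4*v (d(v) = -4*(-3 + v) = 12 - 4*v)
P = 41
W(T) = 40 (W(T) = 41 - 1*1 = 41 - 1 = 40)
(I(-414, -276) + 272985) + W(d(24)) = (-276 + 272985) + 40 = 272709 + 40 = 272749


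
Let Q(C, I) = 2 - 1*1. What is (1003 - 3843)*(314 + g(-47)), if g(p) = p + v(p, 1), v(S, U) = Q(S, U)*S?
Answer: -624800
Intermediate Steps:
Q(C, I) = 1 (Q(C, I) = 2 - 1 = 1)
v(S, U) = S (v(S, U) = 1*S = S)
g(p) = 2*p (g(p) = p + p = 2*p)
(1003 - 3843)*(314 + g(-47)) = (1003 - 3843)*(314 + 2*(-47)) = -2840*(314 - 94) = -2840*220 = -624800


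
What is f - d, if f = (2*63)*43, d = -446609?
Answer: 452027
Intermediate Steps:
f = 5418 (f = 126*43 = 5418)
f - d = 5418 - 1*(-446609) = 5418 + 446609 = 452027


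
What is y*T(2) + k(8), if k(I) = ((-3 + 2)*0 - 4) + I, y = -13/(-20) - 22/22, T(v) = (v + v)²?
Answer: -8/5 ≈ -1.6000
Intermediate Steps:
T(v) = 4*v² (T(v) = (2*v)² = 4*v²)
y = -7/20 (y = -13*(-1/20) - 22*1/22 = 13/20 - 1 = -7/20 ≈ -0.35000)
k(I) = -4 + I (k(I) = (-1*0 - 4) + I = (0 - 4) + I = -4 + I)
y*T(2) + k(8) = -7*2²/5 + (-4 + 8) = -7*4/5 + 4 = -7/20*16 + 4 = -28/5 + 4 = -8/5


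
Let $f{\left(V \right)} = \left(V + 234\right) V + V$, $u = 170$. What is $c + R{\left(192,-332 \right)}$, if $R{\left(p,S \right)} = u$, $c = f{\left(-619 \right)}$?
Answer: $237866$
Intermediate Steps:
$f{\left(V \right)} = V + V \left(234 + V\right)$ ($f{\left(V \right)} = \left(234 + V\right) V + V = V \left(234 + V\right) + V = V + V \left(234 + V\right)$)
$c = 237696$ ($c = - 619 \left(235 - 619\right) = \left(-619\right) \left(-384\right) = 237696$)
$R{\left(p,S \right)} = 170$
$c + R{\left(192,-332 \right)} = 237696 + 170 = 237866$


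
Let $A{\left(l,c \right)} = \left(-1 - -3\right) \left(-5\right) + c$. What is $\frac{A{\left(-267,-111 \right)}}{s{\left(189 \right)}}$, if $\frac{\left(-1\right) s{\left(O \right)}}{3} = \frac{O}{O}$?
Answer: $\frac{121}{3} \approx 40.333$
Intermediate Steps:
$A{\left(l,c \right)} = -10 + c$ ($A{\left(l,c \right)} = \left(-1 + 3\right) \left(-5\right) + c = 2 \left(-5\right) + c = -10 + c$)
$s{\left(O \right)} = -3$ ($s{\left(O \right)} = - 3 \frac{O}{O} = \left(-3\right) 1 = -3$)
$\frac{A{\left(-267,-111 \right)}}{s{\left(189 \right)}} = \frac{-10 - 111}{-3} = \left(-121\right) \left(- \frac{1}{3}\right) = \frac{121}{3}$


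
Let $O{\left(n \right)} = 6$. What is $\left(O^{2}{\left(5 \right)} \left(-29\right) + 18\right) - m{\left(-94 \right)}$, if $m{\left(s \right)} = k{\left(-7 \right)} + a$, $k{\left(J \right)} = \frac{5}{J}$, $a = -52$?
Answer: $- \frac{6813}{7} \approx -973.29$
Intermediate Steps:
$m{\left(s \right)} = - \frac{369}{7}$ ($m{\left(s \right)} = \frac{5}{-7} - 52 = 5 \left(- \frac{1}{7}\right) - 52 = - \frac{5}{7} - 52 = - \frac{369}{7}$)
$\left(O^{2}{\left(5 \right)} \left(-29\right) + 18\right) - m{\left(-94 \right)} = \left(6^{2} \left(-29\right) + 18\right) - - \frac{369}{7} = \left(36 \left(-29\right) + 18\right) + \frac{369}{7} = \left(-1044 + 18\right) + \frac{369}{7} = -1026 + \frac{369}{7} = - \frac{6813}{7}$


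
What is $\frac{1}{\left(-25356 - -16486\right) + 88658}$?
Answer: $\frac{1}{79788} \approx 1.2533 \cdot 10^{-5}$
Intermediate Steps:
$\frac{1}{\left(-25356 - -16486\right) + 88658} = \frac{1}{\left(-25356 + 16486\right) + 88658} = \frac{1}{-8870 + 88658} = \frac{1}{79788}$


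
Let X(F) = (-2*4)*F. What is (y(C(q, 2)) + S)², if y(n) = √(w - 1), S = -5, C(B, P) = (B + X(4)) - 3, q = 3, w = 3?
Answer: (5 - √2)² ≈ 12.858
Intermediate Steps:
X(F) = -8*F
C(B, P) = -35 + B (C(B, P) = (B - 8*4) - 3 = (B - 32) - 3 = (-32 + B) - 3 = -35 + B)
y(n) = √2 (y(n) = √(3 - 1) = √2)
(y(C(q, 2)) + S)² = (√2 - 5)² = (-5 + √2)²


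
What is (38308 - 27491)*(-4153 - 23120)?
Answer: -295012041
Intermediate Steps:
(38308 - 27491)*(-4153 - 23120) = 10817*(-27273) = -295012041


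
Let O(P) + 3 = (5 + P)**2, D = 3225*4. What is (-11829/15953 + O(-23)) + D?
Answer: 210902784/15953 ≈ 13220.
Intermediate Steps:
D = 12900
O(P) = -3 + (5 + P)**2
(-11829/15953 + O(-23)) + D = (-11829/15953 + (-3 + (5 - 23)**2)) + 12900 = (-11829*1/15953 + (-3 + (-18)**2)) + 12900 = (-11829/15953 + (-3 + 324)) + 12900 = (-11829/15953 + 321) + 12900 = 5109084/15953 + 12900 = 210902784/15953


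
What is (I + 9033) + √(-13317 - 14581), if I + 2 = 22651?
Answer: 31682 + I*√27898 ≈ 31682.0 + 167.03*I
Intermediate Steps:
I = 22649 (I = -2 + 22651 = 22649)
(I + 9033) + √(-13317 - 14581) = (22649 + 9033) + √(-13317 - 14581) = 31682 + √(-27898) = 31682 + I*√27898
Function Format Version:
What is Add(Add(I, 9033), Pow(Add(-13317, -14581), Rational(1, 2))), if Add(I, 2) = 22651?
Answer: Add(31682, Mul(I, Pow(27898, Rational(1, 2)))) ≈ Add(31682., Mul(167.03, I))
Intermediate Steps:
I = 22649 (I = Add(-2, 22651) = 22649)
Add(Add(I, 9033), Pow(Add(-13317, -14581), Rational(1, 2))) = Add(Add(22649, 9033), Pow(Add(-13317, -14581), Rational(1, 2))) = Add(31682, Pow(-27898, Rational(1, 2))) = Add(31682, Mul(I, Pow(27898, Rational(1, 2))))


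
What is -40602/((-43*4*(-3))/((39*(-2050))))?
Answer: 270510825/43 ≈ 6.2910e+6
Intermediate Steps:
-40602/((-43*4*(-3))/((39*(-2050)))) = -40602/(-(-516)/(-79950)) = -40602/(-43*(-12)*(-1/79950)) = -40602/(516*(-1/79950)) = -40602/(-86/13325) = -40602*(-13325/86) = 270510825/43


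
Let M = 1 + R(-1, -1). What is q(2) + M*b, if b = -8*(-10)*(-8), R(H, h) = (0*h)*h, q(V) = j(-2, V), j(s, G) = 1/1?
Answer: -639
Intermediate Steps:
j(s, G) = 1
q(V) = 1
R(H, h) = 0 (R(H, h) = 0*h = 0)
b = -640 (b = 80*(-8) = -640)
M = 1 (M = 1 + 0 = 1)
q(2) + M*b = 1 + 1*(-640) = 1 - 640 = -639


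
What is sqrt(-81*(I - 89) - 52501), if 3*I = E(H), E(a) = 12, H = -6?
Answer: 4*I*sqrt(2851) ≈ 213.58*I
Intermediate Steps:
I = 4 (I = (1/3)*12 = 4)
sqrt(-81*(I - 89) - 52501) = sqrt(-81*(4 - 89) - 52501) = sqrt(-81*(-85) - 52501) = sqrt(6885 - 52501) = sqrt(-45616) = 4*I*sqrt(2851)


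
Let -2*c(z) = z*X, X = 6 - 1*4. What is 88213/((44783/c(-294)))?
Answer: 25934622/44783 ≈ 579.12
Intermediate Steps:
X = 2 (X = 6 - 4 = 2)
c(z) = -z (c(z) = -z*2/2 = -z)
88213/((44783/c(-294))) = 88213/((44783/((-1*(-294))))) = 88213/((44783/294)) = 88213/((44783*(1/294))) = 88213/(44783/294) = 88213*(294/44783) = 25934622/44783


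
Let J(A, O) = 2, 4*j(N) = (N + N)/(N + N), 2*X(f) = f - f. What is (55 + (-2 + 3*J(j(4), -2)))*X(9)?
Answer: 0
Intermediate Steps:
X(f) = 0 (X(f) = (f - f)/2 = (1/2)*0 = 0)
j(N) = 1/4 (j(N) = ((N + N)/(N + N))/4 = ((2*N)/((2*N)))/4 = ((2*N)*(1/(2*N)))/4 = (1/4)*1 = 1/4)
(55 + (-2 + 3*J(j(4), -2)))*X(9) = (55 + (-2 + 3*2))*0 = (55 + (-2 + 6))*0 = (55 + 4)*0 = 59*0 = 0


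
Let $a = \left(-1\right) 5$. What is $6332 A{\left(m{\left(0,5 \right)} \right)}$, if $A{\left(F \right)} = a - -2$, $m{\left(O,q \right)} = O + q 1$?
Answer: $-18996$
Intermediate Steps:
$a = -5$
$m{\left(O,q \right)} = O + q$
$A{\left(F \right)} = -3$ ($A{\left(F \right)} = -5 - -2 = -5 + 2 = -3$)
$6332 A{\left(m{\left(0,5 \right)} \right)} = 6332 \left(-3\right) = -18996$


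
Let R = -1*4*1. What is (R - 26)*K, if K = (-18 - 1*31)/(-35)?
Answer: -42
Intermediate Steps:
K = 7/5 (K = (-18 - 31)*(-1/35) = -49*(-1/35) = 7/5 ≈ 1.4000)
R = -4 (R = -4*1 = -4)
(R - 26)*K = (-4 - 26)*(7/5) = -30*7/5 = -42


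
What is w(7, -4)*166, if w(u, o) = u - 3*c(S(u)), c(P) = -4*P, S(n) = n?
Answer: 15106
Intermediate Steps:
w(u, o) = 13*u (w(u, o) = u - (-12)*u = u + 12*u = 13*u)
w(7, -4)*166 = (13*7)*166 = 91*166 = 15106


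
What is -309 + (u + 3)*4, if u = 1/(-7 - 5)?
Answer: -892/3 ≈ -297.33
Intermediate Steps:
u = -1/12 (u = 1/(-12) = -1/12 ≈ -0.083333)
-309 + (u + 3)*4 = -309 + (-1/12 + 3)*4 = -309 + (35/12)*4 = -309 + 35/3 = -892/3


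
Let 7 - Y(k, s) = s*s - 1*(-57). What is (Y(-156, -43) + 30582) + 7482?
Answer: 36165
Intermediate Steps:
Y(k, s) = -50 - s² (Y(k, s) = 7 - (s*s - 1*(-57)) = 7 - (s² + 57) = 7 - (57 + s²) = 7 + (-57 - s²) = -50 - s²)
(Y(-156, -43) + 30582) + 7482 = ((-50 - 1*(-43)²) + 30582) + 7482 = ((-50 - 1*1849) + 30582) + 7482 = ((-50 - 1849) + 30582) + 7482 = (-1899 + 30582) + 7482 = 28683 + 7482 = 36165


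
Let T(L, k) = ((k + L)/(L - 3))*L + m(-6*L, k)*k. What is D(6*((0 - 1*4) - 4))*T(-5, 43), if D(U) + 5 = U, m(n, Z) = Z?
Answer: -397023/4 ≈ -99256.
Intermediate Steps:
D(U) = -5 + U
T(L, k) = k² + L*(L + k)/(-3 + L) (T(L, k) = ((k + L)/(L - 3))*L + k*k = ((L + k)/(-3 + L))*L + k² = L*(L + k)/(-3 + L) + k² = k² + L*(L + k)/(-3 + L))
D(6*((0 - 1*4) - 4))*T(-5, 43) = (-5 + 6*((0 - 1*4) - 4))*(((-5)² - 3*43² - 5*43 - 5*43²)/(-3 - 5)) = (-5 + 6*((0 - 4) - 4))*((25 - 3*1849 - 215 - 5*1849)/(-8)) = (-5 + 6*(-4 - 4))*(-(25 - 5547 - 215 - 9245)/8) = (-5 + 6*(-8))*(-⅛*(-14982)) = (-5 - 48)*(7491/4) = -53*7491/4 = -397023/4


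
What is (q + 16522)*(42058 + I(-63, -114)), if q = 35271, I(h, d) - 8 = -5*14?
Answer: 2175098828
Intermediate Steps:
I(h, d) = -62 (I(h, d) = 8 - 5*14 = 8 - 70 = -62)
(q + 16522)*(42058 + I(-63, -114)) = (35271 + 16522)*(42058 - 62) = 51793*41996 = 2175098828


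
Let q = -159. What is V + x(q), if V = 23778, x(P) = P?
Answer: 23619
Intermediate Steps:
V + x(q) = 23778 - 159 = 23619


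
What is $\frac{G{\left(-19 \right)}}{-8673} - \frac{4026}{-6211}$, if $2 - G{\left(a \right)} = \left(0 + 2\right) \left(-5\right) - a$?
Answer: $\frac{4994425}{7695429} \approx 0.64901$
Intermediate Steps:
$G{\left(a \right)} = 12 + a$ ($G{\left(a \right)} = 2 - \left(\left(0 + 2\right) \left(-5\right) - a\right) = 2 - \left(2 \left(-5\right) - a\right) = 2 - \left(-10 - a\right) = 2 + \left(10 + a\right) = 12 + a$)
$\frac{G{\left(-19 \right)}}{-8673} - \frac{4026}{-6211} = \frac{12 - 19}{-8673} - \frac{4026}{-6211} = \left(-7\right) \left(- \frac{1}{8673}\right) - - \frac{4026}{6211} = \frac{1}{1239} + \frac{4026}{6211} = \frac{4994425}{7695429}$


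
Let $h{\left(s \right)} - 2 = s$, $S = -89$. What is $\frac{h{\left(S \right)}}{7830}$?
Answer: $- \frac{1}{90} \approx -0.011111$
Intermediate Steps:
$h{\left(s \right)} = 2 + s$
$\frac{h{\left(S \right)}}{7830} = \frac{2 - 89}{7830} = \left(-87\right) \frac{1}{7830} = - \frac{1}{90}$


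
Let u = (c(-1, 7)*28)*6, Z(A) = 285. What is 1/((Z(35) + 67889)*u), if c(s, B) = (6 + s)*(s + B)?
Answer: 1/343596960 ≈ 2.9104e-9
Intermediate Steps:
c(s, B) = (6 + s)*(B + s)
u = 5040 (u = (((-1)² + 6*7 + 6*(-1) + 7*(-1))*28)*6 = ((1 + 42 - 6 - 7)*28)*6 = (30*28)*6 = 840*6 = 5040)
1/((Z(35) + 67889)*u) = 1/((285 + 67889)*5040) = (1/5040)/68174 = (1/68174)*(1/5040) = 1/343596960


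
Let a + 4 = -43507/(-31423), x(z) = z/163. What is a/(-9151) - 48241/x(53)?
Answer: -2261101750223254/15240249269 ≈ -1.4836e+5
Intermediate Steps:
x(z) = z/163 (x(z) = z*(1/163) = z/163)
a = -82185/31423 (a = -4 - 43507/(-31423) = -4 - 43507*(-1/31423) = -4 + 43507/31423 = -82185/31423 ≈ -2.6154)
a/(-9151) - 48241/x(53) = -82185/31423/(-9151) - 48241/((1/163)*53) = -82185/31423*(-1/9151) - 48241/53/163 = 82185/287551873 - 48241*163/53 = 82185/287551873 - 7863283/53 = -2261101750223254/15240249269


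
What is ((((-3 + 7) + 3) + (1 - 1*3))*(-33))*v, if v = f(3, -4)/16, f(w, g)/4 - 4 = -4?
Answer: 0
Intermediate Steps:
f(w, g) = 0 (f(w, g) = 16 + 4*(-4) = 16 - 16 = 0)
v = 0 (v = 0/16 = 0*(1/16) = 0)
((((-3 + 7) + 3) + (1 - 1*3))*(-33))*v = ((((-3 + 7) + 3) + (1 - 1*3))*(-33))*0 = (((4 + 3) + (1 - 3))*(-33))*0 = ((7 - 2)*(-33))*0 = (5*(-33))*0 = -165*0 = 0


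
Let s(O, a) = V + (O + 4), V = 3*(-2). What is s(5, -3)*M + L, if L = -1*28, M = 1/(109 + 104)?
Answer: -1987/71 ≈ -27.986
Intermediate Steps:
V = -6
M = 1/213 ≈ 0.0046948
s(O, a) = -2 + O (s(O, a) = -6 + (O + 4) = -6 + (4 + O) = -2 + O)
L = -28
s(5, -3)*M + L = (-2 + 5)*(1/213) - 28 = 3*(1/213) - 28 = 1/71 - 28 = -1987/71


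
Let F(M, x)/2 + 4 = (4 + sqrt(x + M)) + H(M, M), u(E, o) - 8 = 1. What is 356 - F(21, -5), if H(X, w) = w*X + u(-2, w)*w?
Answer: -912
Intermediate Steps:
u(E, o) = 9 (u(E, o) = 8 + 1 = 9)
H(X, w) = 9*w + X*w (H(X, w) = w*X + 9*w = X*w + 9*w = 9*w + X*w)
F(M, x) = 2*sqrt(M + x) + 2*M*(9 + M) (F(M, x) = -8 + 2*((4 + sqrt(x + M)) + M*(9 + M)) = -8 + 2*((4 + sqrt(M + x)) + M*(9 + M)) = -8 + 2*(4 + sqrt(M + x) + M*(9 + M)) = -8 + (8 + 2*sqrt(M + x) + 2*M*(9 + M)) = 2*sqrt(M + x) + 2*M*(9 + M))
356 - F(21, -5) = 356 - (2*sqrt(21 - 5) + 2*21*(9 + 21)) = 356 - (2*sqrt(16) + 2*21*30) = 356 - (2*4 + 1260) = 356 - (8 + 1260) = 356 - 1*1268 = 356 - 1268 = -912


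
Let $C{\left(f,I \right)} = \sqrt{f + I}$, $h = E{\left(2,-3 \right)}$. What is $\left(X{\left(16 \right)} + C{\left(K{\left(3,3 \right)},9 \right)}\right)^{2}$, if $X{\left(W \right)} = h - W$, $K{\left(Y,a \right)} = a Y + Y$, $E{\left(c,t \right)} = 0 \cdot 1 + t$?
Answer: $\left(19 - \sqrt{21}\right)^{2} \approx 207.86$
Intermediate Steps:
$E{\left(c,t \right)} = t$ ($E{\left(c,t \right)} = 0 + t = t$)
$h = -3$
$K{\left(Y,a \right)} = Y + Y a$ ($K{\left(Y,a \right)} = Y a + Y = Y + Y a$)
$X{\left(W \right)} = -3 - W$
$C{\left(f,I \right)} = \sqrt{I + f}$
$\left(X{\left(16 \right)} + C{\left(K{\left(3,3 \right)},9 \right)}\right)^{2} = \left(\left(-3 - 16\right) + \sqrt{9 + 3 \left(1 + 3\right)}\right)^{2} = \left(\left(-3 - 16\right) + \sqrt{9 + 3 \cdot 4}\right)^{2} = \left(-19 + \sqrt{9 + 12}\right)^{2} = \left(-19 + \sqrt{21}\right)^{2}$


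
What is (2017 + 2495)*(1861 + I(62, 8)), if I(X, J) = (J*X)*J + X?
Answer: 26580192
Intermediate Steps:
I(X, J) = X + X*J² (I(X, J) = X*J² + X = X + X*J²)
(2017 + 2495)*(1861 + I(62, 8)) = (2017 + 2495)*(1861 + 62*(1 + 8²)) = 4512*(1861 + 62*(1 + 64)) = 4512*(1861 + 62*65) = 4512*(1861 + 4030) = 4512*5891 = 26580192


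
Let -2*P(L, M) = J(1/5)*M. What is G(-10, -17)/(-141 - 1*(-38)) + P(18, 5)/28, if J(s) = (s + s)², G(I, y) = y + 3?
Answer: 877/7210 ≈ 0.12164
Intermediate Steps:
G(I, y) = 3 + y
J(s) = 4*s² (J(s) = (2*s)² = 4*s²)
P(L, M) = -2*M/25 (P(L, M) = -4*(1/5)²*M/2 = -4*(⅕)²*M/2 = -4*(1/25)*M/2 = -2*M/25)
G(-10, -17)/(-141 - 1*(-38)) + P(18, 5)/28 = (3 - 17)/(-141 - 1*(-38)) - 2/25*5/28 = -14/(-141 + 38) - ⅖*1/28 = -14/(-103) - 1/70 = -14*(-1/103) - 1/70 = 14/103 - 1/70 = 877/7210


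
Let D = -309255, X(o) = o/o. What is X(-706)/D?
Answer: -1/309255 ≈ -3.2336e-6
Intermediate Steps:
X(o) = 1
X(-706)/D = 1/(-309255) = 1*(-1/309255) = -1/309255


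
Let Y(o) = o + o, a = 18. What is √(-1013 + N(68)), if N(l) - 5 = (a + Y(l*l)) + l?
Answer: √8326 ≈ 91.247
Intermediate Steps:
Y(o) = 2*o
N(l) = 23 + l + 2*l² (N(l) = 5 + ((18 + 2*(l*l)) + l) = 5 + ((18 + 2*l²) + l) = 5 + (18 + l + 2*l²) = 23 + l + 2*l²)
√(-1013 + N(68)) = √(-1013 + (23 + 68 + 2*68²)) = √(-1013 + (23 + 68 + 2*4624)) = √(-1013 + (23 + 68 + 9248)) = √(-1013 + 9339) = √8326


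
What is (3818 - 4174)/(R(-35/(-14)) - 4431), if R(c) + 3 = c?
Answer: 712/8863 ≈ 0.080334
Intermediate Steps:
R(c) = -3 + c
(3818 - 4174)/(R(-35/(-14)) - 4431) = (3818 - 4174)/((-3 - 35/(-14)) - 4431) = -356/((-3 - 35*(-1/14)) - 4431) = -356/((-3 + 5/2) - 4431) = -356/(-1/2 - 4431) = -356/(-8863/2) = -356*(-2/8863) = 712/8863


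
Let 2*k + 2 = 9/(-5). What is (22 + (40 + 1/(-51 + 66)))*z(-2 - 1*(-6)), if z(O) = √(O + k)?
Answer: 931*√210/150 ≈ 89.943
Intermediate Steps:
k = -19/10 (k = -1 + (9/(-5))/2 = -1 + (9*(-⅕))/2 = -1 + (½)*(-9/5) = -1 - 9/10 = -19/10 ≈ -1.9000)
z(O) = √(-19/10 + O) (z(O) = √(O - 19/10) = √(-19/10 + O))
(22 + (40 + 1/(-51 + 66)))*z(-2 - 1*(-6)) = (22 + (40 + 1/(-51 + 66)))*(√(-190 + 100*(-2 - 1*(-6)))/10) = (22 + (40 + 1/15))*(√(-190 + 100*(-2 + 6))/10) = (22 + (40 + 1/15))*(√(-190 + 100*4)/10) = (22 + 601/15)*(√(-190 + 400)/10) = 931*(√210/10)/15 = 931*√210/150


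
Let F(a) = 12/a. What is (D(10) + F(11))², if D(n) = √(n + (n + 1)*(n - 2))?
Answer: 12002/121 + 168*√2/11 ≈ 120.79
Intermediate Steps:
D(n) = √(n + (1 + n)*(-2 + n))
(D(10) + F(11))² = (√(-2 + 10²) + 12/11)² = (√(-2 + 100) + 12*(1/11))² = (√98 + 12/11)² = (7*√2 + 12/11)² = (12/11 + 7*√2)²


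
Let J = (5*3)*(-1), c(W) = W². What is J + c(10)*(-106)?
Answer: -10615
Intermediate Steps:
J = -15 (J = 15*(-1) = -15)
J + c(10)*(-106) = -15 + 10²*(-106) = -15 + 100*(-106) = -15 - 10600 = -10615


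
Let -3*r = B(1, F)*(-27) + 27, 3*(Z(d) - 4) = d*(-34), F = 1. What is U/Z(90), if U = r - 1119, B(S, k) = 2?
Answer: 555/508 ≈ 1.0925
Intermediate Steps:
Z(d) = 4 - 34*d/3 (Z(d) = 4 + (d*(-34))/3 = 4 + (-34*d)/3 = 4 - 34*d/3)
r = 9 (r = -(2*(-27) + 27)/3 = -(-54 + 27)/3 = -⅓*(-27) = 9)
U = -1110 (U = 9 - 1119 = -1110)
U/Z(90) = -1110/(4 - 34/3*90) = -1110/(4 - 1020) = -1110/(-1016) = -1110*(-1/1016) = 555/508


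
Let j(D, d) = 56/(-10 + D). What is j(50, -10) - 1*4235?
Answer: -21168/5 ≈ -4233.6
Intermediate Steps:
j(50, -10) - 1*4235 = 56/(-10 + 50) - 1*4235 = 56/40 - 4235 = 56*(1/40) - 4235 = 7/5 - 4235 = -21168/5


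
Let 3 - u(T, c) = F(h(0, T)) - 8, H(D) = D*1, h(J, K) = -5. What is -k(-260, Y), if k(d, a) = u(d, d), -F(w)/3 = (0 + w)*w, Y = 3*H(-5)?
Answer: -86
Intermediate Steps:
H(D) = D
Y = -15 (Y = 3*(-5) = -15)
F(w) = -3*w² (F(w) = -3*(0 + w)*w = -3*w*w = -3*w²)
u(T, c) = 86 (u(T, c) = 3 - (-3*(-5)² - 8) = 3 - (-3*25 - 8) = 3 - (-75 - 8) = 3 - 1*(-83) = 3 + 83 = 86)
k(d, a) = 86
-k(-260, Y) = -1*86 = -86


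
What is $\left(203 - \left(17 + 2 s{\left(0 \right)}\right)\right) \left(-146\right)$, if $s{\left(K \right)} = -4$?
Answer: $-28324$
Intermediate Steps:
$\left(203 - \left(17 + 2 s{\left(0 \right)}\right)\right) \left(-146\right) = \left(203 + \left(\left(\left(-3\right) 7 + 4\right) - 2 \left(-4\right)\right)\right) \left(-146\right) = \left(203 + \left(\left(-21 + 4\right) - -8\right)\right) \left(-146\right) = \left(203 + \left(-17 + 8\right)\right) \left(-146\right) = \left(203 - 9\right) \left(-146\right) = 194 \left(-146\right) = -28324$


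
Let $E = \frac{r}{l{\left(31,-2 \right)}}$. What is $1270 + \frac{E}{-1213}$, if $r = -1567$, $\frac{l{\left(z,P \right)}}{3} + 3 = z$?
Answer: $\frac{129404407}{101892} \approx 1270.0$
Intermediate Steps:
$l{\left(z,P \right)} = -9 + 3 z$
$E = - \frac{1567}{84}$ ($E = - \frac{1567}{-9 + 3 \cdot 31} = - \frac{1567}{-9 + 93} = - \frac{1567}{84} \approx -18.655$)
$1270 + \frac{E}{-1213} = 1270 + \frac{1}{-1213} \left(- \frac{1567}{84}\right) = 1270 - - \frac{1567}{101892} = 1270 + \frac{1567}{101892} = \frac{129404407}{101892}$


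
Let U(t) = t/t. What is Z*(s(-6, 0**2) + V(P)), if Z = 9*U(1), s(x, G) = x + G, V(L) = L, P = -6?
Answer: -108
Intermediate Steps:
U(t) = 1
s(x, G) = G + x
Z = 9 (Z = 9*1 = 9)
Z*(s(-6, 0**2) + V(P)) = 9*((0**2 - 6) - 6) = 9*((0 - 6) - 6) = 9*(-6 - 6) = 9*(-12) = -108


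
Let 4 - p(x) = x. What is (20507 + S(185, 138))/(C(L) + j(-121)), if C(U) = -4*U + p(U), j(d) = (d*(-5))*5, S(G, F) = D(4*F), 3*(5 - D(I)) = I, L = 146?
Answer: 168/19 ≈ 8.8421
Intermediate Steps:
p(x) = 4 - x
D(I) = 5 - I/3
S(G, F) = 5 - 4*F/3
j(d) = -25*d (j(d) = -5*d*5 = -25*d)
C(U) = 4 - 5*U (C(U) = -4*U + (4 - U) = 4 - 5*U)
(20507 + S(185, 138))/(C(L) + j(-121)) = (20507 + (5 - 4/3*138))/((4 - 5*146) - 25*(-121)) = (20507 + (5 - 184))/((4 - 730) + 3025) = (20507 - 179)/(-726 + 3025) = 20328/2299 = 20328*(1/2299) = 168/19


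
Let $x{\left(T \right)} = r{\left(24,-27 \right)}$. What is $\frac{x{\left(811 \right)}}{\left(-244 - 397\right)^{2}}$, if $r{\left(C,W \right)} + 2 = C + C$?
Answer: $\frac{46}{410881} \approx 0.00011195$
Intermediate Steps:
$r{\left(C,W \right)} = -2 + 2 C$ ($r{\left(C,W \right)} = -2 + \left(C + C\right) = -2 + 2 C$)
$x{\left(T \right)} = 46$ ($x{\left(T \right)} = -2 + 2 \cdot 24 = -2 + 48 = 46$)
$\frac{x{\left(811 \right)}}{\left(-244 - 397\right)^{2}} = \frac{46}{\left(-244 - 397\right)^{2}} = \frac{46}{\left(-641\right)^{2}} = \frac{46}{410881}$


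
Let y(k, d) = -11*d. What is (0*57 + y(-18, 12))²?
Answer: 17424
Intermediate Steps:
(0*57 + y(-18, 12))² = (0*57 - 11*12)² = (0 - 132)² = (-132)² = 17424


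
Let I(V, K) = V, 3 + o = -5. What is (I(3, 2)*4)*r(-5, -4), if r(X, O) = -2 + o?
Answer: -120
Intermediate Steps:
o = -8 (o = -3 - 5 = -8)
r(X, O) = -10 (r(X, O) = -2 - 8 = -10)
(I(3, 2)*4)*r(-5, -4) = (3*4)*(-10) = 12*(-10) = -120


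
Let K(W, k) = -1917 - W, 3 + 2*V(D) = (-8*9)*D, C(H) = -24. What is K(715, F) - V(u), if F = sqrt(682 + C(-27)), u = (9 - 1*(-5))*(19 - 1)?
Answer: 12883/2 ≈ 6441.5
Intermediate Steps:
u = 252 (u = (9 + 5)*18 = 14*18 = 252)
F = sqrt(658) (F = sqrt(682 - 24) = sqrt(658) ≈ 25.652)
V(D) = -3/2 - 36*D (V(D) = -3/2 + ((-8*9)*D)/2 = -3/2 + (-72*D)/2 = -3/2 - 36*D)
K(715, F) - V(u) = (-1917 - 1*715) - (-3/2 - 36*252) = (-1917 - 715) - (-3/2 - 9072) = -2632 - 1*(-18147/2) = -2632 + 18147/2 = 12883/2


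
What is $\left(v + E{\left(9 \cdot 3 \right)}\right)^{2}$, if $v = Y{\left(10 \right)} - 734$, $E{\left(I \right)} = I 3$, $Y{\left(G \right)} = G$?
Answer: $413449$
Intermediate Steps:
$E{\left(I \right)} = 3 I$
$v = -724$ ($v = 10 - 734 = -724$)
$\left(v + E{\left(9 \cdot 3 \right)}\right)^{2} = \left(-724 + 3 \cdot 9 \cdot 3\right)^{2} = \left(-724 + 3 \cdot 27\right)^{2} = \left(-724 + 81\right)^{2} = \left(-643\right)^{2} = 413449$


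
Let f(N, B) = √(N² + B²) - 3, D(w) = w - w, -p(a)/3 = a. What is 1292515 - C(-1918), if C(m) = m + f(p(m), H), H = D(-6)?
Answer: 1288682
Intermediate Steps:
p(a) = -3*a
D(w) = 0
H = 0
f(N, B) = -3 + √(B² + N²) (f(N, B) = √(B² + N²) - 3 = -3 + √(B² + N²))
C(m) = -3 + m + 3*√(m²) (C(m) = m + (-3 + √(0² + (-3*m)²)) = m + (-3 + √(0 + 9*m²)) = m + (-3 + √(9*m²)) = m + (-3 + 3*√(m²)) = -3 + m + 3*√(m²))
1292515 - C(-1918) = 1292515 - (-3 - 1918 + 3*√((-1918)²)) = 1292515 - (-3 - 1918 + 3*√3678724) = 1292515 - (-3 - 1918 + 3*1918) = 1292515 - (-3 - 1918 + 5754) = 1292515 - 1*3833 = 1292515 - 3833 = 1288682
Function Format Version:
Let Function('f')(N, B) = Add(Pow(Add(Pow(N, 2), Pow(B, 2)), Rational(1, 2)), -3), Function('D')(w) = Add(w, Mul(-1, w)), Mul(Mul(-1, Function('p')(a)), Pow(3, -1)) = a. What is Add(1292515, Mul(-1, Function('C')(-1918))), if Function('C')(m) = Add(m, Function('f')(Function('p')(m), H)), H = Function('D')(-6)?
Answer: 1288682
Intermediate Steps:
Function('p')(a) = Mul(-3, a)
Function('D')(w) = 0
H = 0
Function('f')(N, B) = Add(-3, Pow(Add(Pow(B, 2), Pow(N, 2)), Rational(1, 2))) (Function('f')(N, B) = Add(Pow(Add(Pow(B, 2), Pow(N, 2)), Rational(1, 2)), -3) = Add(-3, Pow(Add(Pow(B, 2), Pow(N, 2)), Rational(1, 2))))
Function('C')(m) = Add(-3, m, Mul(3, Pow(Pow(m, 2), Rational(1, 2)))) (Function('C')(m) = Add(m, Add(-3, Pow(Add(Pow(0, 2), Pow(Mul(-3, m), 2)), Rational(1, 2)))) = Add(m, Add(-3, Pow(Add(0, Mul(9, Pow(m, 2))), Rational(1, 2)))) = Add(m, Add(-3, Pow(Mul(9, Pow(m, 2)), Rational(1, 2)))) = Add(m, Add(-3, Mul(3, Pow(Pow(m, 2), Rational(1, 2))))) = Add(-3, m, Mul(3, Pow(Pow(m, 2), Rational(1, 2)))))
Add(1292515, Mul(-1, Function('C')(-1918))) = Add(1292515, Mul(-1, Add(-3, -1918, Mul(3, Pow(Pow(-1918, 2), Rational(1, 2)))))) = Add(1292515, Mul(-1, Add(-3, -1918, Mul(3, Pow(3678724, Rational(1, 2)))))) = Add(1292515, Mul(-1, Add(-3, -1918, Mul(3, 1918)))) = Add(1292515, Mul(-1, Add(-3, -1918, 5754))) = Add(1292515, Mul(-1, 3833)) = Add(1292515, -3833) = 1288682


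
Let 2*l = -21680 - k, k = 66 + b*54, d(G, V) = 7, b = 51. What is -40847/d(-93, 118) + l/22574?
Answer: -461082964/79009 ≈ -5835.8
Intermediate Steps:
k = 2820 (k = 66 + 51*54 = 66 + 2754 = 2820)
l = -12250 (l = (-21680 - 1*2820)/2 = (-21680 - 2820)/2 = (½)*(-24500) = -12250)
-40847/d(-93, 118) + l/22574 = -40847/7 - 12250/22574 = -40847*⅐ - 12250*1/22574 = -40847/7 - 6125/11287 = -461082964/79009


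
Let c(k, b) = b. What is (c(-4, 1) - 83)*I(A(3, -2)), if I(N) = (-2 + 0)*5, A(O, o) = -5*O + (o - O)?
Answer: 820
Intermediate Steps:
A(O, o) = o - 6*O
I(N) = -10 (I(N) = -2*5 = -10)
(c(-4, 1) - 83)*I(A(3, -2)) = (1 - 83)*(-10) = -82*(-10) = 820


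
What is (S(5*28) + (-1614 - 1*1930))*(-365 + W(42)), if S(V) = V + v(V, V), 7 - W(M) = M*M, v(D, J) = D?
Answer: 6926208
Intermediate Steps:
W(M) = 7 - M² (W(M) = 7 - M*M = 7 - M²)
S(V) = 2*V (S(V) = V + V = 2*V)
(S(5*28) + (-1614 - 1*1930))*(-365 + W(42)) = (2*(5*28) + (-1614 - 1*1930))*(-365 + (7 - 1*42²)) = (2*140 + (-1614 - 1930))*(-365 + (7 - 1*1764)) = (280 - 3544)*(-365 + (7 - 1764)) = -3264*(-365 - 1757) = -3264*(-2122) = 6926208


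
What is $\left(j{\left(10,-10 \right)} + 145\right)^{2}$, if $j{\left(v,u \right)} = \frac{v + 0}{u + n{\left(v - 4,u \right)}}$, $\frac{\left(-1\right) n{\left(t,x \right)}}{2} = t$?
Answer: $\frac{2528100}{121} \approx 20893.0$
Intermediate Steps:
$n{\left(t,x \right)} = - 2 t$
$j{\left(v,u \right)} = \frac{v}{8 + u - 2 v}$ ($j{\left(v,u \right)} = \frac{v + 0}{u - 2 \left(v - 4\right)} = \frac{v}{u - 2 \left(v - 4\right)} = \frac{v}{u - 2 \left(-4 + v\right)} = \frac{v}{u - \left(-8 + 2 v\right)} = \frac{v}{8 + u - 2 v}$)
$\left(j{\left(10,-10 \right)} + 145\right)^{2} = \left(\frac{10}{8 - 10 - 20} + 145\right)^{2} = \left(\frac{10}{-22} + 145\right)^{2} = \left(10 \left(- \frac{1}{22}\right) + 145\right)^{2} = \left(- \frac{5}{11} + 145\right)^{2} = \left(\frac{1590}{11}\right)^{2} = \frac{2528100}{121}$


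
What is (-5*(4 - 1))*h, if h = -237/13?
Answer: 3555/13 ≈ 273.46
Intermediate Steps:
h = -237/13 (h = -237*1/13 = -237/13 ≈ -18.231)
(-5*(4 - 1))*h = -5*(4 - 1)*(-237/13) = -5*3*(-237/13) = -15*(-237/13) = 3555/13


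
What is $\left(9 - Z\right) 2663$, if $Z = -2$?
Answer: $29293$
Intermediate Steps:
$\left(9 - Z\right) 2663 = \left(9 - -2\right) 2663 = \left(9 + 2\right) 2663 = 11 \cdot 2663 = 29293$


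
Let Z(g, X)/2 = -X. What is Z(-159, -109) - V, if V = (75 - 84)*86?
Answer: 992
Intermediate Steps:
Z(g, X) = -2*X (Z(g, X) = 2*(-X) = -2*X)
V = -774 (V = -9*86 = -774)
Z(-159, -109) - V = -2*(-109) - 1*(-774) = 218 + 774 = 992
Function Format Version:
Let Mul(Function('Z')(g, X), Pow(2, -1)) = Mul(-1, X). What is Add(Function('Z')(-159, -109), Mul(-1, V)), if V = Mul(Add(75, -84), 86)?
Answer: 992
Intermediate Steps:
Function('Z')(g, X) = Mul(-2, X) (Function('Z')(g, X) = Mul(2, Mul(-1, X)) = Mul(-2, X))
V = -774 (V = Mul(-9, 86) = -774)
Add(Function('Z')(-159, -109), Mul(-1, V)) = Add(Mul(-2, -109), Mul(-1, -774)) = Add(218, 774) = 992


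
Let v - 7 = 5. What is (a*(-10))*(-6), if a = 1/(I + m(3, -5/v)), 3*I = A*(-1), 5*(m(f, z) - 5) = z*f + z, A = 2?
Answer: 15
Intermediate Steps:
v = 12 (v = 7 + 5 = 12)
m(f, z) = 5 + z/5 + f*z/5 (m(f, z) = 5 + (z*f + z)/5 = 5 + (f*z + z)/5 = 5 + (z + f*z)/5 = 5 + (z/5 + f*z/5) = 5 + z/5 + f*z/5)
I = -⅔ (I = (2*(-1))/3 = (⅓)*(-2) = -⅔ ≈ -0.66667)
a = ¼ (a = 1/(-⅔ + (5 + (-5/12)/5 + (⅕)*3*(-5/12))) = 1/(-⅔ + (5 + (-5*1/12)/5 + (⅕)*3*(-5*1/12))) = 1/(-⅔ + (5 + (⅕)*(-5/12) + (⅕)*3*(-5/12))) = 1/(-⅔ + (5 - 1/12 - ¼)) = 1/(-⅔ + 14/3) = 1/4 = ¼ ≈ 0.25000)
(a*(-10))*(-6) = ((¼)*(-10))*(-6) = -5/2*(-6) = 15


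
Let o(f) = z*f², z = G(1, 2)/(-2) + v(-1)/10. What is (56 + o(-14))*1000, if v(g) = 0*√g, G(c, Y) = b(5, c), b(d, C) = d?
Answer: -434000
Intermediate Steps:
G(c, Y) = 5
v(g) = 0
z = -5/2 (z = 5/(-2) + 0/10 = 5*(-½) + 0*(⅒) = -5/2 + 0 = -5/2 ≈ -2.5000)
o(f) = -5*f²/2
(56 + o(-14))*1000 = (56 - 5/2*(-14)²)*1000 = (56 - 5/2*196)*1000 = (56 - 490)*1000 = -434*1000 = -434000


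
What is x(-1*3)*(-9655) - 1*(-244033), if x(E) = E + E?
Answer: 301963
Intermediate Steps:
x(E) = 2*E
x(-1*3)*(-9655) - 1*(-244033) = (2*(-1*3))*(-9655) - 1*(-244033) = (2*(-3))*(-9655) + 244033 = -6*(-9655) + 244033 = 57930 + 244033 = 301963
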